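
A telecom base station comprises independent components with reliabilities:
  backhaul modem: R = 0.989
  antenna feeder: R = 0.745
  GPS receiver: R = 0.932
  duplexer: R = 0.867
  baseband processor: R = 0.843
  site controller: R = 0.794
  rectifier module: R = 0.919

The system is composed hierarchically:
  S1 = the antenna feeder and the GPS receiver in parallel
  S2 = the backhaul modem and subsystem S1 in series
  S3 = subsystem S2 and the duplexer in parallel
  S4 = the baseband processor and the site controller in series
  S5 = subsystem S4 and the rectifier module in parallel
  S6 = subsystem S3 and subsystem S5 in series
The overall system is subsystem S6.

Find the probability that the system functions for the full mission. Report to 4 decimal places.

Parallel (antenna feeder and GPS receiver): 1 − (1 − 0.745000)(1 − 0.932000) = 0.982660
Series (backhaul modem and [0.982660]): 0.989000 × 0.982660 = 0.971851
Parallel ([0.971851] and duplexer): 1 − (1 − 0.971851)(1 − 0.867000) = 0.996256
Series (baseband processor and site controller): 0.843000 × 0.794000 = 0.669342
Parallel ([0.669342] and rectifier module): 1 − (1 − 0.669342)(1 − 0.919000) = 0.973217
Series ([0.996256] and [0.973217]): 0.996256 × 0.973217 = 0.9696

0.9696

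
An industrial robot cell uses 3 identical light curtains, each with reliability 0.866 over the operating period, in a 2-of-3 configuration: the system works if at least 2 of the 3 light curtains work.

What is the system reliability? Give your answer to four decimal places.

R = Σ_{i=2}^{3} C(3,i) p^i (1−p)^{3−i} with p = 0.866
C(3,2)·0.866^2·0.134^1 = 0.301482
C(3,3)·0.866^3·0.134^0 = 0.649462
Sum = 0.9509

0.9509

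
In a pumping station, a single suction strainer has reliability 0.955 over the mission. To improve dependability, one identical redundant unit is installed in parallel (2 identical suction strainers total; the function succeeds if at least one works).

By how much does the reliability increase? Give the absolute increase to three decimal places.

R_before = 0.955
R_after = 1 − (1 − 0.955)^2 = 0.998
ΔR = 0.998 − 0.955 = 0.043

0.043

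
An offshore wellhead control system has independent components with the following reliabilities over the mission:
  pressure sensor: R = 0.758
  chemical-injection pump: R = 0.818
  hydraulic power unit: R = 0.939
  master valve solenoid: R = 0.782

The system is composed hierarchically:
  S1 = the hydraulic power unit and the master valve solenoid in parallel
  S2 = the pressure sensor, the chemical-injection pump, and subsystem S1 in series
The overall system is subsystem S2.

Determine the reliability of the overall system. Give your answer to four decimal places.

Parallel (hydraulic power unit and master valve solenoid): 1 − (1 − 0.939000)(1 − 0.782000) = 0.986702
Series (pressure sensor, chemical-injection pump, and [0.986702]): 0.758000 × 0.818000 × 0.986702 = 0.6118

0.6118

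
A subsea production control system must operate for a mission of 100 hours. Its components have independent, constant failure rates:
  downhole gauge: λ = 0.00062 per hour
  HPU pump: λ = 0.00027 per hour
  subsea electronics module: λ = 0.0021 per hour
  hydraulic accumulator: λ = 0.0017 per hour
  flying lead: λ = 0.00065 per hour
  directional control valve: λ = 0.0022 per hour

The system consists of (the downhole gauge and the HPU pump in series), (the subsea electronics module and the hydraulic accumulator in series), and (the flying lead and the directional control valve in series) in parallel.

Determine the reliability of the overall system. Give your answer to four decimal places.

0.9933

R(downhole gauge) = exp(−0.00062 × 100) = 0.939883
R(HPU pump) = exp(−0.00027 × 100) = 0.973361
R(subsea electronics module) = exp(−0.0021 × 100) = 0.810584
R(hydraulic accumulator) = exp(−0.0017 × 100) = 0.843665
R(flying lead) = exp(−0.00065 × 100) = 0.937067
R(directional control valve) = exp(−0.0022 × 100) = 0.802519
Series (downhole gauge and HPU pump): 0.939883 × 0.973361 = 0.914845
Series (subsea electronics module and hydraulic accumulator): 0.810584 × 0.843665 = 0.683861
Series (flying lead and directional control valve): 0.937067 × 0.802519 = 0.752014
Parallel ([0.914845], [0.683861], and [0.752014]): 1 − (1 − 0.914845)(1 − 0.683861)(1 − 0.752014) = 0.9933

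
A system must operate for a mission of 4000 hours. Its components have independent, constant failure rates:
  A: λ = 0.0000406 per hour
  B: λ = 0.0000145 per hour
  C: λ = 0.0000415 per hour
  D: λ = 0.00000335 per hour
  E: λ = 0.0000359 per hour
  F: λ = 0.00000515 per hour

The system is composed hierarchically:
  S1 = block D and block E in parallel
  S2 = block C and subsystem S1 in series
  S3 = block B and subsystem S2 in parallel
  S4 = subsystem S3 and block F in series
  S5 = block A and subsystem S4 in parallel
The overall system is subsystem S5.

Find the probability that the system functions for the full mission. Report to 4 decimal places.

R(A) = exp(−0.0000406 × 4000) = 0.850101
R(B) = exp(−0.0000145 × 4000) = 0.943650
R(C) = exp(−0.0000415 × 4000) = 0.847046
R(D) = exp(−0.00000335 × 4000) = 0.986689
R(E) = exp(−0.0000359 × 4000) = 0.866234
R(F) = exp(−0.00000515 × 4000) = 0.979611
Parallel (D and E): 1 − (1 − 0.986689)(1 − 0.866234) = 0.998219
Series (C and [0.998219]): 0.847046 × 0.998219 = 0.845537
Parallel (B and [0.845537]): 1 − (1 − 0.943650)(1 − 0.845537) = 0.991296
Series ([0.991296] and F): 0.991296 × 0.979611 = 0.971084
Parallel (A and [0.971084]): 1 − (1 − 0.850101)(1 − 0.971084) = 0.9957

0.9957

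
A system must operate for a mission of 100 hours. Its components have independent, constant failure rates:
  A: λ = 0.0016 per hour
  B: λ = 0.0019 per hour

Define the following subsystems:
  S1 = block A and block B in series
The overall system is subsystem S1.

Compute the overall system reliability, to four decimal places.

0.7047

R(A) = exp(−0.0016 × 100) = 0.852144
R(B) = exp(−0.0019 × 100) = 0.826959
Series (A and B): 0.852144 × 0.826959 = 0.7047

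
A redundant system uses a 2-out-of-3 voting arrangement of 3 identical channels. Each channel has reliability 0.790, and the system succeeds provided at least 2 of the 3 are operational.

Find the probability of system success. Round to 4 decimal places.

0.8862

R = Σ_{i=2}^{3} C(3,i) p^i (1−p)^{3−i} with p = 0.790
C(3,2)·0.790^2·0.210^1 = 0.393183
C(3,3)·0.790^3·0.210^0 = 0.493039
Sum = 0.8862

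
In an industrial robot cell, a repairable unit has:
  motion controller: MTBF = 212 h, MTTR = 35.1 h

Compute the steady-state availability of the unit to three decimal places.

0.858

A(motion controller) = MTBF/(MTBF+MTTR) = 212/(212+35.1) = 0.858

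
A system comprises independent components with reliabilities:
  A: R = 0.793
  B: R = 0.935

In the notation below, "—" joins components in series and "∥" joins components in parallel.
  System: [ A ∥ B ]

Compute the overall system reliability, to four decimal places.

Parallel (A and B): 1 − (1 − 0.793000)(1 − 0.935000) = 0.9865

0.9865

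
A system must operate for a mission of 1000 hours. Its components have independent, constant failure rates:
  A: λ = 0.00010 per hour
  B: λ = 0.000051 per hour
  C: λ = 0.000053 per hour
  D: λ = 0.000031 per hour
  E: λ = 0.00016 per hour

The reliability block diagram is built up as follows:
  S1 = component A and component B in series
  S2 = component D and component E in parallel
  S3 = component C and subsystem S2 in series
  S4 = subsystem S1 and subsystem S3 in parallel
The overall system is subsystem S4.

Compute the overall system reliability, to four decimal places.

R(A) = exp(−0.00010 × 1000) = 0.904837
R(B) = exp(−0.000051 × 1000) = 0.950279
R(C) = exp(−0.000053 × 1000) = 0.948380
R(D) = exp(−0.000031 × 1000) = 0.969476
R(E) = exp(−0.00016 × 1000) = 0.852144
Series (A and B): 0.904837 × 0.950279 = 0.859848
Parallel (D and E): 1 − (1 − 0.969476)(1 − 0.852144) = 0.995487
Series (C and [0.995487]): 0.948380 × 0.995487 = 0.944100
Parallel ([0.859848] and [0.944100]): 1 − (1 − 0.859848)(1 − 0.944100) = 0.9922

0.9922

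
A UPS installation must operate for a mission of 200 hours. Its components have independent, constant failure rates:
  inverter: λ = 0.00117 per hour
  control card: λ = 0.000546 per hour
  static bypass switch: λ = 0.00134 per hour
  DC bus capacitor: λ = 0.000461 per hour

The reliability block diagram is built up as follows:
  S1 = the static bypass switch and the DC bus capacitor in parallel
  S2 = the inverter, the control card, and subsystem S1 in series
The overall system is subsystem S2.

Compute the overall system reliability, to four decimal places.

R(inverter) = exp(−0.00117 × 200) = 0.791362
R(control card) = exp(−0.000546 × 200) = 0.896551
R(static bypass switch) = exp(−0.00134 × 200) = 0.764908
R(DC bus capacitor) = exp(−0.000461 × 200) = 0.911923
Parallel (static bypass switch and DC bus capacitor): 1 − (1 − 0.764908)(1 − 0.911923) = 0.979294
Series (inverter, control card, and [0.979294]): 0.791362 × 0.896551 × 0.979294 = 0.6948

0.6948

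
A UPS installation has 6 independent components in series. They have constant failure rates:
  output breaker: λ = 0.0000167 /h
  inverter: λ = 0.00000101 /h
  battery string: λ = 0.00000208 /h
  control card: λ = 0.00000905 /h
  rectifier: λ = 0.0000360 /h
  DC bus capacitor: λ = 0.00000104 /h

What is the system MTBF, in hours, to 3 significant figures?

Series of exponential components: λ_sys = Σ λ_i
λ_sys = 0.0000167 + 0.00000101 + 0.00000208 + 0.00000905 + 0.0000360 + 0.00000104 = 6.5880e-05 /h
MTBF = 1 / λ_sys = 15200 h

15200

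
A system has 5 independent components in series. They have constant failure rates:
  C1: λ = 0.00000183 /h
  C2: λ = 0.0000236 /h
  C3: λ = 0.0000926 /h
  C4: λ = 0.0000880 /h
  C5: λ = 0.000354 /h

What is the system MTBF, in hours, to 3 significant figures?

Series of exponential components: λ_sys = Σ λ_i
λ_sys = 0.00000183 + 0.0000236 + 0.0000926 + 0.0000880 + 0.000354 = 5.6003e-04 /h
MTBF = 1 / λ_sys = 1790 h

1790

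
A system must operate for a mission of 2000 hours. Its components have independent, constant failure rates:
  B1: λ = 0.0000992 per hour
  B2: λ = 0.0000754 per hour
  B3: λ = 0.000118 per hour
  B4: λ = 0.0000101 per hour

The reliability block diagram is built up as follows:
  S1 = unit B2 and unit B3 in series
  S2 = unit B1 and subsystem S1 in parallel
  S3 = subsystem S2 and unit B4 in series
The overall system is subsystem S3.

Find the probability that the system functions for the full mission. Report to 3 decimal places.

0.923

R(B1) = exp(−0.0000992 × 2000) = 0.82004
R(B2) = exp(−0.0000754 × 2000) = 0.86002
R(B3) = exp(−0.000118 × 2000) = 0.78978
R(B4) = exp(−0.0000101 × 2000) = 0.98000
Series (B2 and B3): 0.86002 × 0.78978 = 0.67923
Parallel (B1 and [0.67923]): 1 − (1 − 0.82004)(1 − 0.67923) = 0.94227
Series ([0.94227] and B4): 0.94227 × 0.98000 = 0.923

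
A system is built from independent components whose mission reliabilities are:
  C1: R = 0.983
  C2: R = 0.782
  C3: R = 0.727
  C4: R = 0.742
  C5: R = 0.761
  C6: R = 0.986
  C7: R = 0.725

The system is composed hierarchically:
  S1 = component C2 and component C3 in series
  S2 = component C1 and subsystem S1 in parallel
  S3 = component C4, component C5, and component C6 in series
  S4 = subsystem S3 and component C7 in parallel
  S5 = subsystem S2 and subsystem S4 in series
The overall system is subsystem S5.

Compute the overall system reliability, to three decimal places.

0.872

Series (C2 and C3): 0.78200 × 0.72700 = 0.56851
Parallel (C1 and [0.56851]): 1 − (1 − 0.98300)(1 − 0.56851) = 0.99266
Series (C4, C5, and C6): 0.74200 × 0.76100 × 0.98600 = 0.55676
Parallel ([0.55676] and C7): 1 − (1 − 0.55676)(1 − 0.72500) = 0.87811
Series ([0.99266] and [0.87811]): 0.99266 × 0.87811 = 0.872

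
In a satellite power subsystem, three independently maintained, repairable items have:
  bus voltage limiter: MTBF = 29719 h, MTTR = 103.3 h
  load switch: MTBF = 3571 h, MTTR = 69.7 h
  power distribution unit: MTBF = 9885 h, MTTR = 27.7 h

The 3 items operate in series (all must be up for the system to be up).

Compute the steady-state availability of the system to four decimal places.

0.9747

A(bus voltage limiter) = MTBF/(MTBF+MTTR) = 29719/(29719+103.3) = 0.996536
A(load switch) = MTBF/(MTBF+MTTR) = 3571/(3571+69.7) = 0.980855
A(power distribution unit) = MTBF/(MTBF+MTTR) = 9885/(9885+27.7) = 0.997206
Series availability: 0.996536 × 0.980855 × 0.997206 = 0.9747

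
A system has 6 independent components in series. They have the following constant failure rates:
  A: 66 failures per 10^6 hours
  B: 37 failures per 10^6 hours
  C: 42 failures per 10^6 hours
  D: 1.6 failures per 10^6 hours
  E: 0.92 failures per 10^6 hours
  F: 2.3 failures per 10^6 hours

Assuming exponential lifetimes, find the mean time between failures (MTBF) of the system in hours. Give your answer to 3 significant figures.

Series of exponential components: λ_sys = Σ λ_i
λ_sys = 0.000066 + 0.000037 + 0.000042 + 0.0000016 + 0.00000092 + 0.0000023 = 1.4982e-04 /h
MTBF = 1 / λ_sys = 6670 h

6670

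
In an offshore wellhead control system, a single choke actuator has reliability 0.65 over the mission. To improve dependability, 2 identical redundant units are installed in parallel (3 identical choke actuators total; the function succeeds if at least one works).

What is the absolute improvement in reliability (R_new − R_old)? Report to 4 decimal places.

R_before = 0.65
R_after = 1 − (1 − 0.65)^3 = 0.9571
ΔR = 0.9571 − 0.65 = 0.3071

0.3071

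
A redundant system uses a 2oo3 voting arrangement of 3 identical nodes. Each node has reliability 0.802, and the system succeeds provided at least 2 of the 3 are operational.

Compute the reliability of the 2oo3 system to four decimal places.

R = Σ_{i=2}^{3} C(3,i) p^i (1−p)^{3−i} with p = 0.802
C(3,2)·0.802^2·0.198^1 = 0.382063
C(3,3)·0.802^3·0.198^0 = 0.515850
Sum = 0.8979

0.8979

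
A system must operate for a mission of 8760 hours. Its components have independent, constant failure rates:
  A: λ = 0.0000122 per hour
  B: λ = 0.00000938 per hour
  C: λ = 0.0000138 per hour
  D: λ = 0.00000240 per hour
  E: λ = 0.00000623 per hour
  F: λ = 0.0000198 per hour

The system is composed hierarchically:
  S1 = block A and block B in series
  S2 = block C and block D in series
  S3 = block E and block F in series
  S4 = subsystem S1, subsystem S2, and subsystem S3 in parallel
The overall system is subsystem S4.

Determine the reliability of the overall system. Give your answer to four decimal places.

0.9954

R(A) = exp(−0.0000122 × 8760) = 0.898641
R(B) = exp(−0.00000938 × 8760) = 0.921116
R(C) = exp(−0.0000138 × 8760) = 0.886133
R(D) = exp(−0.00000240 × 8760) = 0.979195
R(E) = exp(−0.00000623 × 8760) = 0.946888
R(F) = exp(−0.0000198 × 8760) = 0.840761
Series (A and B): 0.898641 × 0.921116 = 0.827753
Series (C and D): 0.886133 × 0.979195 = 0.867697
Series (E and F): 0.946888 × 0.840761 = 0.796107
Parallel ([0.827753], [0.867697], and [0.796107]): 1 − (1 − 0.827753)(1 − 0.867697)(1 − 0.796107) = 0.9954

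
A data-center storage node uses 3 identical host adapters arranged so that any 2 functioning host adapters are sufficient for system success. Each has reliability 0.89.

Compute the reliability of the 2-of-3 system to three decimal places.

0.966

R = Σ_{i=2}^{3} C(3,i) p^i (1−p)^{3−i} with p = 0.89
C(3,2)·0.89^2·0.11^1 = 0.26139
C(3,3)·0.89^3·0.11^0 = 0.70497
Sum = 0.966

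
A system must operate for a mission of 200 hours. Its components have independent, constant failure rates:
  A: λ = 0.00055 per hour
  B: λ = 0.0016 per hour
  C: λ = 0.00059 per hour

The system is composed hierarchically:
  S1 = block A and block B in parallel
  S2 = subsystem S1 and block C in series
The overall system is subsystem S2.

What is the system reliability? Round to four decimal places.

R(A) = exp(−0.00055 × 200) = 0.895834
R(B) = exp(−0.0016 × 200) = 0.726149
R(C) = exp(−0.00059 × 200) = 0.888696
Parallel (A and B): 1 − (1 − 0.895834)(1 − 0.726149) = 0.971474
Series ([0.971474] and C): 0.971474 × 0.888696 = 0.8633

0.8633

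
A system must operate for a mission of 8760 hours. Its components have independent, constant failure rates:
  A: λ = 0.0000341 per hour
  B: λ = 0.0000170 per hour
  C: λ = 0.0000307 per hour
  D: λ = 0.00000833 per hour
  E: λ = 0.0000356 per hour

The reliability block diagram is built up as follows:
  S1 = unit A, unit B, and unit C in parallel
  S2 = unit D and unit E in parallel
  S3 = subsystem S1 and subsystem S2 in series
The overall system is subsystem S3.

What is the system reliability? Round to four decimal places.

R(A) = exp(−0.0000341 × 8760) = 0.741770
R(B) = exp(−0.0000170 × 8760) = 0.861638
R(C) = exp(−0.0000307 × 8760) = 0.764195
R(D) = exp(−0.00000833 × 8760) = 0.929628
R(E) = exp(−0.0000356 × 8760) = 0.732087
Parallel (A, B, and C): 1 − (1 − 0.741770)(1 − 0.861638)(1 − 0.764195) = 0.991575
Parallel (D and E): 1 − (1 − 0.929628)(1 − 0.732087) = 0.981146
Series ([0.991575] and [0.981146]): 0.991575 × 0.981146 = 0.9729

0.9729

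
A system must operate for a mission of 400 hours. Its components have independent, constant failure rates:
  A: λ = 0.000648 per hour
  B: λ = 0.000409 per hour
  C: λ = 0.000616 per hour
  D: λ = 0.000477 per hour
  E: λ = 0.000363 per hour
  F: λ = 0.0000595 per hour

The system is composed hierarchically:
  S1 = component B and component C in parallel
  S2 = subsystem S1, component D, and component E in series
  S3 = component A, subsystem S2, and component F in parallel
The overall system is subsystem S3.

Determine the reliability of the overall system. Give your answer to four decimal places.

0.9983

R(A) = exp(−0.000648 × 400) = 0.771669
R(B) = exp(−0.000409 × 400) = 0.849082
R(C) = exp(−0.000616 × 400) = 0.781610
R(D) = exp(−0.000477 × 400) = 0.826298
R(E) = exp(−0.000363 × 400) = 0.864849
R(F) = exp(−0.0000595 × 400) = 0.976481
Parallel (B and C): 1 − (1 − 0.849082)(1 − 0.781610) = 0.967041
Series ([0.967041], D, and E): 0.967041 × 0.826298 × 0.864849 = 0.691070
Parallel (A, [0.691070], and F): 1 − (1 − 0.771669)(1 − 0.691070)(1 − 0.976481) = 0.9983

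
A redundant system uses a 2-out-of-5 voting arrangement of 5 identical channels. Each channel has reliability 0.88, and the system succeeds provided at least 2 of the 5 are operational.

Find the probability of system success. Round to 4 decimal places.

R = Σ_{i=2}^{5} C(5,i) p^i (1−p)^{5−i} with p = 0.88
C(5,2)·0.88^2·0.12^3 = 0.013382
C(5,3)·0.88^3·0.12^2 = 0.098132
C(5,4)·0.88^4·0.12^1 = 0.359817
C(5,5)·0.88^5·0.12^0 = 0.527732
Sum = 0.9991

0.9991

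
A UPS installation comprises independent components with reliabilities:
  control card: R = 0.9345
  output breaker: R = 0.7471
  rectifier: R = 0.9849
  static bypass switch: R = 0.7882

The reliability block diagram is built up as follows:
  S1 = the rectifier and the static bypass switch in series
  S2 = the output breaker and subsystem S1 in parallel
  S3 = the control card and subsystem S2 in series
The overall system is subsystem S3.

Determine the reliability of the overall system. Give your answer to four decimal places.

Series (rectifier and static bypass switch): 0.984900 × 0.788200 = 0.776298
Parallel (output breaker and [0.776298]): 1 − (1 − 0.747100)(1 − 0.776298) = 0.943426
Series (control card and [0.943426]): 0.934500 × 0.943426 = 0.8816

0.8816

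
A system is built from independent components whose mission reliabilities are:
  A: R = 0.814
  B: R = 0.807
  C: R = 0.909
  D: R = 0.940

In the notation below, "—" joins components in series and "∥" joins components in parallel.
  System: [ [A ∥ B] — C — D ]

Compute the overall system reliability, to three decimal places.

Parallel (A and B): 1 − (1 − 0.81400)(1 − 0.80700) = 0.96410
Series ([0.96410], C, and D): 0.96410 × 0.90900 × 0.94000 = 0.824

0.824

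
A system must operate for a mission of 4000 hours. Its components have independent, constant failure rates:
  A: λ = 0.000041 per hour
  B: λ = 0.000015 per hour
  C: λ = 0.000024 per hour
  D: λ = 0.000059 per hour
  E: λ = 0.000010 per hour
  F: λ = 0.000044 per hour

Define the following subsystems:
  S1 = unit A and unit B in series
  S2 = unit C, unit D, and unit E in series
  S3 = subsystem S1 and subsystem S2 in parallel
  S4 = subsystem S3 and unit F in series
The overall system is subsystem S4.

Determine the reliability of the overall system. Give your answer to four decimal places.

R(A) = exp(−0.000041 × 4000) = 0.848742
R(B) = exp(−0.000015 × 4000) = 0.941765
R(C) = exp(−0.000024 × 4000) = 0.908464
R(D) = exp(−0.000059 × 4000) = 0.789781
R(E) = exp(−0.000010 × 4000) = 0.960789
R(F) = exp(−0.000044 × 4000) = 0.838618
Series (A and B): 0.848742 × 0.941765 = 0.799316
Series (C, D, and E): 0.908464 × 0.789781 × 0.960789 = 0.689354
Parallel ([0.799316] and [0.689354]): 1 − (1 − 0.799316)(1 − 0.689354) = 0.937658
Series ([0.937658] and F): 0.937658 × 0.838618 = 0.7863

0.7863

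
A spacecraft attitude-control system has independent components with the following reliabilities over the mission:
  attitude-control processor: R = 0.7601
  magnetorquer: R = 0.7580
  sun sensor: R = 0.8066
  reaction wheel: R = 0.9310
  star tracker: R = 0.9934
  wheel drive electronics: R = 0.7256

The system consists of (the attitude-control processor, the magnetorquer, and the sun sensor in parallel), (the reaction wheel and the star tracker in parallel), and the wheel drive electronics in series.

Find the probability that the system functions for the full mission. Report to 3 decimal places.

Parallel (attitude-control processor, magnetorquer, and sun sensor): 1 − (1 − 0.76010)(1 − 0.75800)(1 − 0.80660) = 0.98877
Parallel (reaction wheel and star tracker): 1 − (1 − 0.93100)(1 − 0.99340) = 0.99954
Series ([0.98877], [0.99954], and wheel drive electronics): 0.98877 × 0.99954 × 0.72560 = 0.717

0.717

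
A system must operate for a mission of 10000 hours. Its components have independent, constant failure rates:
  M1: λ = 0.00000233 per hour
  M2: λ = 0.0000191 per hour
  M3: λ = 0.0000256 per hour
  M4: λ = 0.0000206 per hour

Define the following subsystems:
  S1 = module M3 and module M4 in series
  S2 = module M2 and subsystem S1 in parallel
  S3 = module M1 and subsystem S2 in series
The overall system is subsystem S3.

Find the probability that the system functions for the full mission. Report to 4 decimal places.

0.9141

R(M1) = exp(−0.00000233 × 10000) = 0.976969
R(M2) = exp(−0.0000191 × 10000) = 0.826133
R(M3) = exp(−0.0000256 × 10000) = 0.774142
R(M4) = exp(−0.0000206 × 10000) = 0.813833
Series (M3 and M4): 0.774142 × 0.813833 = 0.630022
Parallel (M2 and [0.630022]): 1 − (1 − 0.826133)(1 − 0.630022) = 0.935673
Series (M1 and [0.935673]): 0.976969 × 0.935673 = 0.9141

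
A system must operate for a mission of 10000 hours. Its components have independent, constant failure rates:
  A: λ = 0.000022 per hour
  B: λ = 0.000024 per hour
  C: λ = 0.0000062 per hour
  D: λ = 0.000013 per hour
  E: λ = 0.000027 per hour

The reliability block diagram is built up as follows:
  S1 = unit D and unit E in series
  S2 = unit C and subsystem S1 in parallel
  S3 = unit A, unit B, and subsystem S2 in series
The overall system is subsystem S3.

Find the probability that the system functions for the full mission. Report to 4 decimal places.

0.6188

R(A) = exp(−0.000022 × 10000) = 0.802519
R(B) = exp(−0.000024 × 10000) = 0.786628
R(C) = exp(−0.0000062 × 10000) = 0.939883
R(D) = exp(−0.000013 × 10000) = 0.878095
R(E) = exp(−0.000027 × 10000) = 0.763379
Series (D and E): 0.878095 × 0.763379 = 0.670319
Parallel (C and [0.670319]): 1 − (1 − 0.939883)(1 − 0.670319) = 0.980181
Series (A, B, and [0.980181]): 0.802519 × 0.786628 × 0.980181 = 0.6188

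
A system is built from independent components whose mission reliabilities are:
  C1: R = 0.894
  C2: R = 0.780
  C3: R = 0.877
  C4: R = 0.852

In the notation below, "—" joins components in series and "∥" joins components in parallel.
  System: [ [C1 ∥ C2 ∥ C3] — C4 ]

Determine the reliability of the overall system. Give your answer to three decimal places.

Parallel (C1, C2, and C3): 1 − (1 − 0.89400)(1 − 0.78000)(1 − 0.87700) = 0.99713
Series ([0.99713] and C4): 0.99713 × 0.85200 = 0.850

0.850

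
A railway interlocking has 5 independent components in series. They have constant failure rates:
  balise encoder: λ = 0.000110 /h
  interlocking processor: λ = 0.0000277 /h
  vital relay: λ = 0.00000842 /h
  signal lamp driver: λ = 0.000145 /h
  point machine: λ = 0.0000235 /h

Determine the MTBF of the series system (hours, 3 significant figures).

Series of exponential components: λ_sys = Σ λ_i
λ_sys = 0.000110 + 0.0000277 + 0.00000842 + 0.000145 + 0.0000235 = 3.1462e-04 /h
MTBF = 1 / λ_sys = 3180 h

3180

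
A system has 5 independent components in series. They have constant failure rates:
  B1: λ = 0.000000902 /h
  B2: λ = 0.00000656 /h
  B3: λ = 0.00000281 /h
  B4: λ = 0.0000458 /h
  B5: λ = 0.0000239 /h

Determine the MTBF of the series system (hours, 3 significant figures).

12500

Series of exponential components: λ_sys = Σ λ_i
λ_sys = 0.000000902 + 0.00000656 + 0.00000281 + 0.0000458 + 0.0000239 = 7.9972e-05 /h
MTBF = 1 / λ_sys = 12500 h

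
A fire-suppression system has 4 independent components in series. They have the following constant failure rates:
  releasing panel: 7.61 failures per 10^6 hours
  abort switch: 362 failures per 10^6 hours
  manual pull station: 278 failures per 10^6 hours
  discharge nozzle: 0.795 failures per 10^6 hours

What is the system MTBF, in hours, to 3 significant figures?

1540

Series of exponential components: λ_sys = Σ λ_i
λ_sys = 0.00000761 + 0.000362 + 0.000278 + 0.000000795 = 6.4841e-04 /h
MTBF = 1 / λ_sys = 1540 h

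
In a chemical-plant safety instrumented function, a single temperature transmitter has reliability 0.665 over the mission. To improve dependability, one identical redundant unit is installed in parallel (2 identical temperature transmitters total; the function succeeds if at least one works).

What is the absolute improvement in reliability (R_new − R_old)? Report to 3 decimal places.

0.223

R_before = 0.665
R_after = 1 − (1 − 0.665)^2 = 0.888
ΔR = 0.888 − 0.665 = 0.223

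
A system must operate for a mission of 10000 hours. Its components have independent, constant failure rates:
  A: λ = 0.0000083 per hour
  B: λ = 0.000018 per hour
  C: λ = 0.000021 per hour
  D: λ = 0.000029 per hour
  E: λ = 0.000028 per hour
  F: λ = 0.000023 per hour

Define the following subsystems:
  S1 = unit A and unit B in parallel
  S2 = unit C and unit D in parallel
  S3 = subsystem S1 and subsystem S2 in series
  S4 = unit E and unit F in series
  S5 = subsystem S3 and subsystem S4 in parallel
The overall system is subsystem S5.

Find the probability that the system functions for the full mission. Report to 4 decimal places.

0.9760

R(A) = exp(−0.0000083 × 10000) = 0.920351
R(B) = exp(−0.000018 × 10000) = 0.835270
R(C) = exp(−0.000021 × 10000) = 0.810584
R(D) = exp(−0.000029 × 10000) = 0.748264
R(E) = exp(−0.000028 × 10000) = 0.755784
R(F) = exp(−0.000023 × 10000) = 0.794534
Parallel (A and B): 1 − (1 − 0.920351)(1 − 0.835270) = 0.986879
Parallel (C and D): 1 − (1 − 0.810584)(1 − 0.748264) = 0.952317
Series ([0.986879] and [0.952317]): 0.986879 × 0.952317 = 0.939822
Series (E and F): 0.755784 × 0.794534 = 0.600496
Parallel ([0.939822] and [0.600496]): 1 − (1 − 0.939822)(1 − 0.600496) = 0.9760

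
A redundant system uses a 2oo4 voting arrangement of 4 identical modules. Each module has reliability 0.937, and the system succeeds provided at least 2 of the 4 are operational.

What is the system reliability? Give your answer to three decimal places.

R = Σ_{i=2}^{4} C(4,i) p^i (1−p)^{4−i} with p = 0.937
C(4,2)·0.937^2·0.063^2 = 0.02091
C(4,3)·0.937^3·0.063^1 = 0.20731
C(4,4)·0.937^4·0.063^0 = 0.77083
Sum = 0.999

0.999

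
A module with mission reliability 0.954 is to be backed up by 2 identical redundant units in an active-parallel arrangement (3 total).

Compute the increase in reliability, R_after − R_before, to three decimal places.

R_before = 0.954
R_after = 1 − (1 − 0.954)^3 = 1.000
ΔR = 1.000 − 0.954 = 0.046

0.046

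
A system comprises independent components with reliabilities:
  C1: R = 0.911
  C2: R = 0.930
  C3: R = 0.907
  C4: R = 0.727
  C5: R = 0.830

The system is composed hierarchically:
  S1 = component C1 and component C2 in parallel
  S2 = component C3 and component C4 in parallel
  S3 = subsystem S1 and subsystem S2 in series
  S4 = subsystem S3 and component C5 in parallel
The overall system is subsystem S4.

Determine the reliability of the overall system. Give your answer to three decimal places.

Parallel (C1 and C2): 1 − (1 − 0.91100)(1 − 0.93000) = 0.99377
Parallel (C3 and C4): 1 − (1 − 0.90700)(1 − 0.72700) = 0.97461
Series ([0.99377] and [0.97461]): 0.99377 × 0.97461 = 0.96854
Parallel ([0.96854] and C5): 1 − (1 − 0.96854)(1 − 0.83000) = 0.995

0.995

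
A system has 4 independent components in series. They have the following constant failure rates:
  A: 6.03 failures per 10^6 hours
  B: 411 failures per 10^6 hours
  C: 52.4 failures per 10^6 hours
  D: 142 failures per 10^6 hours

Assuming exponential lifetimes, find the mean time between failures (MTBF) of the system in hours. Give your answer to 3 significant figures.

1640

Series of exponential components: λ_sys = Σ λ_i
λ_sys = 0.00000603 + 0.000411 + 0.0000524 + 0.000142 = 6.1143e-04 /h
MTBF = 1 / λ_sys = 1640 h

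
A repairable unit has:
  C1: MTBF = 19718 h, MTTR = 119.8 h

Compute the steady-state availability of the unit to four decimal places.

0.9940

A(C1) = MTBF/(MTBF+MTTR) = 19718/(19718+119.8) = 0.9940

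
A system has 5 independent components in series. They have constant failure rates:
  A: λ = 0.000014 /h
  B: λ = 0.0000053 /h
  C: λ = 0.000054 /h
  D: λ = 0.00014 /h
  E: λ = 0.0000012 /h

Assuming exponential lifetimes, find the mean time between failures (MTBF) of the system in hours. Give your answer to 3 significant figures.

Series of exponential components: λ_sys = Σ λ_i
λ_sys = 0.000014 + 0.0000053 + 0.000054 + 0.00014 + 0.0000012 = 2.1450e-04 /h
MTBF = 1 / λ_sys = 4660 h

4660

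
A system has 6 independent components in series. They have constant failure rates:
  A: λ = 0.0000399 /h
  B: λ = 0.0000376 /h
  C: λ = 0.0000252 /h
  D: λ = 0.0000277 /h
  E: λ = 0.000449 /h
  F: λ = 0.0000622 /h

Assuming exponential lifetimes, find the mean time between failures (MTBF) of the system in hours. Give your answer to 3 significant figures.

1560

Series of exponential components: λ_sys = Σ λ_i
λ_sys = 0.0000399 + 0.0000376 + 0.0000252 + 0.0000277 + 0.000449 + 0.0000622 = 6.4160e-04 /h
MTBF = 1 / λ_sys = 1560 h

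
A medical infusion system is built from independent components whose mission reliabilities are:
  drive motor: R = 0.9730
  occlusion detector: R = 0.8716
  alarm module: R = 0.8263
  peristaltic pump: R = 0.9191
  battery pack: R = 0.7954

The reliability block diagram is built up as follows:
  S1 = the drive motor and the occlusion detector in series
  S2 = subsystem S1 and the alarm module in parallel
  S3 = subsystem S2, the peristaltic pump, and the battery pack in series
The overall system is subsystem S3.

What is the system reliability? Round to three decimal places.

Series (drive motor and occlusion detector): 0.97300 × 0.87160 = 0.84807
Parallel ([0.84807] and alarm module): 1 − (1 − 0.84807)(1 − 0.82630) = 0.97361
Series ([0.97361], peristaltic pump, and battery pack): 0.97361 × 0.91910 × 0.79540 = 0.712

0.712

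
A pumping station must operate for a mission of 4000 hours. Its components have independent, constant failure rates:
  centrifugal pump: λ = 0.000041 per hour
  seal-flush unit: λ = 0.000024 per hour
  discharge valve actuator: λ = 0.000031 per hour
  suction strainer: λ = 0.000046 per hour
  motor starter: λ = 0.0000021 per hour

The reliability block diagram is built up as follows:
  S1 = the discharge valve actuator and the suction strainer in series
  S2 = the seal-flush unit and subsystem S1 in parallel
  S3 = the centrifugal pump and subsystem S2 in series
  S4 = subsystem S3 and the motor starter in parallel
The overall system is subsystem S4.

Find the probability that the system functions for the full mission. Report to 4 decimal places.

R(centrifugal pump) = exp(−0.000041 × 4000) = 0.848742
R(seal-flush unit) = exp(−0.000024 × 4000) = 0.908464
R(discharge valve actuator) = exp(−0.000031 × 4000) = 0.883380
R(suction strainer) = exp(−0.000046 × 4000) = 0.831936
R(motor starter) = exp(−0.0000021 × 4000) = 0.991635
Series (discharge valve actuator and suction strainer): 0.883380 × 0.831936 = 0.734916
Parallel (seal-flush unit and [0.734916]): 1 − (1 − 0.908464)(1 − 0.734916) = 0.975735
Series (centrifugal pump and [0.975735]): 0.848742 × 0.975735 = 0.828147
Parallel ([0.828147] and motor starter): 1 − (1 − 0.828147)(1 − 0.991635) = 0.9986

0.9986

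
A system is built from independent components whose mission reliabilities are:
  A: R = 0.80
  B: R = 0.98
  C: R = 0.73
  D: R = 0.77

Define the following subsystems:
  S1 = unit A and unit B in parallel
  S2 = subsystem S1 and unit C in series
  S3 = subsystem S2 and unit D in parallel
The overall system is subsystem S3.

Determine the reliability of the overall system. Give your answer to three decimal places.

Parallel (A and B): 1 − (1 − 0.80000)(1 − 0.98000) = 0.99600
Series ([0.99600] and C): 0.99600 × 0.73000 = 0.72708
Parallel ([0.72708] and D): 1 − (1 − 0.72708)(1 − 0.77000) = 0.937

0.937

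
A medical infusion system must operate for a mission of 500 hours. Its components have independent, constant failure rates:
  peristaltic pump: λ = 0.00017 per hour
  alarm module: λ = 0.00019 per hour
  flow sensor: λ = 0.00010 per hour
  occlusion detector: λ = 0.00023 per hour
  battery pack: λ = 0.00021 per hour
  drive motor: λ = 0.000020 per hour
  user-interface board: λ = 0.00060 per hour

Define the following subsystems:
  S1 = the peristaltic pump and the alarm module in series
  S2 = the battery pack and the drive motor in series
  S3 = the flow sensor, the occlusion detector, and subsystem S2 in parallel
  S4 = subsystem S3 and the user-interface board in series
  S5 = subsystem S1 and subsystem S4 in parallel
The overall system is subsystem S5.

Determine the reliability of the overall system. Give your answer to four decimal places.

R(peristaltic pump) = exp(−0.00017 × 500) = 0.918512
R(alarm module) = exp(−0.00019 × 500) = 0.909373
R(flow sensor) = exp(−0.00010 × 500) = 0.951229
R(occlusion detector) = exp(−0.00023 × 500) = 0.891366
R(battery pack) = exp(−0.00021 × 500) = 0.900325
R(drive motor) = exp(−0.000020 × 500) = 0.990050
R(user-interface board) = exp(−0.00060 × 500) = 0.740818
Series (peristaltic pump and alarm module): 0.918512 × 0.909373 = 0.835270
Series (battery pack and drive motor): 0.900325 × 0.990050 = 0.891367
Parallel (flow sensor, occlusion detector, and [0.891367]): 1 − (1 − 0.951229)(1 − 0.891366)(1 − 0.891367) = 0.999424
Series ([0.999424] and user-interface board): 0.999424 × 0.740818 = 0.740391
Parallel ([0.835270] and [0.740391]): 1 − (1 − 0.835270)(1 − 0.740391) = 0.9572

0.9572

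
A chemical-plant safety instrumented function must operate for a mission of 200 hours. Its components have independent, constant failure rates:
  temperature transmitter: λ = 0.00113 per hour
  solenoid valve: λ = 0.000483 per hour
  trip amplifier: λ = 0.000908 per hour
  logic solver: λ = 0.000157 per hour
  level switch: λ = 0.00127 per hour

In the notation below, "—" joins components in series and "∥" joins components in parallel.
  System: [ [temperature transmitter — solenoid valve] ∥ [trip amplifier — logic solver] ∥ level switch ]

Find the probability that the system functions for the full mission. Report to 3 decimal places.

R(temperature transmitter) = exp(−0.00113 × 200) = 0.79772
R(solenoid valve) = exp(−0.000483 × 200) = 0.90792
R(trip amplifier) = exp(−0.000908 × 200) = 0.83393
R(logic solver) = exp(−0.000157 × 200) = 0.96909
R(level switch) = exp(−0.00127 × 200) = 0.77569
Series (temperature transmitter and solenoid valve): 0.79772 × 0.90792 = 0.72427
Series (trip amplifier and logic solver): 0.83393 × 0.96909 = 0.80815
Parallel ([0.72427], [0.80815], and level switch): 1 − (1 − 0.72427)(1 − 0.80815)(1 − 0.77569) = 0.988

0.988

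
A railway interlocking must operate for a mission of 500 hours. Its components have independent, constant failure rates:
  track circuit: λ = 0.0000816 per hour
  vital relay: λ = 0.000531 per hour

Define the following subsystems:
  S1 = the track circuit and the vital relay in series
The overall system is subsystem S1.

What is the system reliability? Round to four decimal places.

0.7362

R(track circuit) = exp(−0.0000816 × 500) = 0.960021
R(vital relay) = exp(−0.000531 × 500) = 0.766822
Series (track circuit and vital relay): 0.960021 × 0.766822 = 0.7362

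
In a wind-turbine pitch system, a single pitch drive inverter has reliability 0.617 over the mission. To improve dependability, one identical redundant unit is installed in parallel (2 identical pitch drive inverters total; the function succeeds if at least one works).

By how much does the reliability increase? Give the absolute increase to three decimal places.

0.236

R_before = 0.617
R_after = 1 − (1 − 0.617)^2 = 0.853
ΔR = 0.853 − 0.617 = 0.236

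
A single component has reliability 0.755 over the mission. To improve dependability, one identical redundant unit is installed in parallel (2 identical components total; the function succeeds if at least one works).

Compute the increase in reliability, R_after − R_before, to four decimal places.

0.1850

R_before = 0.755
R_after = 1 − (1 − 0.755)^2 = 0.9400
ΔR = 0.9400 − 0.755 = 0.1850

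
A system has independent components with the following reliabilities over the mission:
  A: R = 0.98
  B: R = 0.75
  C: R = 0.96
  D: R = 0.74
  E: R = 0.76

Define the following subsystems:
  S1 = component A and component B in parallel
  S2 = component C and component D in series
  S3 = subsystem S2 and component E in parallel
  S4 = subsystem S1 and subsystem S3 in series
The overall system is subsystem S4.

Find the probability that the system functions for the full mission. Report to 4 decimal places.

Parallel (A and B): 1 − (1 − 0.980000)(1 − 0.750000) = 0.995000
Series (C and D): 0.960000 × 0.740000 = 0.710400
Parallel ([0.710400] and E): 1 − (1 − 0.710400)(1 − 0.760000) = 0.930496
Series ([0.995000] and [0.930496]): 0.995000 × 0.930496 = 0.9258

0.9258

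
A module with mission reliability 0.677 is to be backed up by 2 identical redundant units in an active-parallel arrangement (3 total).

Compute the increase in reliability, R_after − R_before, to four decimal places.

R_before = 0.677
R_after = 1 − (1 − 0.677)^3 = 0.9663
ΔR = 0.9663 − 0.677 = 0.2893

0.2893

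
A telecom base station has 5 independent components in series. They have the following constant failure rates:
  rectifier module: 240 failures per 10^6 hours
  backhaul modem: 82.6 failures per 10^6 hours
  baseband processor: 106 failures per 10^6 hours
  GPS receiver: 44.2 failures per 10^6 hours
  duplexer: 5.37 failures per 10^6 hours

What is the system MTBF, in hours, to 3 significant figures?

Series of exponential components: λ_sys = Σ λ_i
λ_sys = 0.000240 + 0.0000826 + 0.000106 + 0.0000442 + 0.00000537 = 4.7817e-04 /h
MTBF = 1 / λ_sys = 2090 h

2090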